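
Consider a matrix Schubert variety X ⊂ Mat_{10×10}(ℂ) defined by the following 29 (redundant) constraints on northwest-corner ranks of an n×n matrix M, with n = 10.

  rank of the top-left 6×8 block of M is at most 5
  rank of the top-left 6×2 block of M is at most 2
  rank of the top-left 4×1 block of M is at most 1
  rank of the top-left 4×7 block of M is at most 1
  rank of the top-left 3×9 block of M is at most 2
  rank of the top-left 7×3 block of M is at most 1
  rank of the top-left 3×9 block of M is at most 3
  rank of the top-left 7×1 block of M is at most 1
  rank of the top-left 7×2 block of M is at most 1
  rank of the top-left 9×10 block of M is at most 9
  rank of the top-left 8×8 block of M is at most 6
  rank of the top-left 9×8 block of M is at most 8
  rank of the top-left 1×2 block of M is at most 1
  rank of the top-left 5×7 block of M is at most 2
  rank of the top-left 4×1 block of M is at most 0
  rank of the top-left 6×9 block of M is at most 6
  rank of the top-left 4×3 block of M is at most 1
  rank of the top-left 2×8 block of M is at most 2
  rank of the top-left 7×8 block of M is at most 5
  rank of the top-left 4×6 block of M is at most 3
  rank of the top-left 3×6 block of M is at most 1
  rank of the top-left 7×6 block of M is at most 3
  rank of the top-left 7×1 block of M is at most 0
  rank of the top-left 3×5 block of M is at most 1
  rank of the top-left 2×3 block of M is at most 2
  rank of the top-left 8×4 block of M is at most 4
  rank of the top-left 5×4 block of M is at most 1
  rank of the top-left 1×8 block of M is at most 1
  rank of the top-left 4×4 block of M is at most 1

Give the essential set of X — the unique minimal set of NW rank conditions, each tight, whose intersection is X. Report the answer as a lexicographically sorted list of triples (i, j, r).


Computing R[i][j] = min implied NW-rank bound (n=10, 29 conditions):

  R[1]: 0 | 1 | 1 | 1 | 1 | 1 | 1 | 1 | 1 | 1
  R[2]: 0 | 1 | 1 | 1 | 1 | 1 | 1 | 2 | 2 | 2
  R[3]: 0 | 1 | 1 | 1 | 1 | 1 | 1 | 2 | 2 | 3
  R[4]: 0 | 1 | 1 | 1 | 1 | 1 | 1 | 2 | 3 | 4
  R[5]: 0 | 1 | 1 | 1 | 2 | 2 | 2 | 3 | 4 | 5
  R[6]: 0 | 1 | 1 | 2 | 3 | 3 | 3 | 4 | 5 | 6
  R[7]: 0 | 1 | 1 | 2 | 3 | 3 | 4 | 5 | 6 | 7
  R[8]: 1 | 2 | 2 | 3 | 4 | 4 | 5 | 6 | 7 | 8
  R[9]: 1 | 2 | 3 | 4 | 5 | 5 | 6 | 7 | 8 | 9
  R[10]: 1 | 2 | 3 | 4 | 5 | 6 | 7 | 8 | 9 | 10

giving w = (2, 8, 10, 9, 5, 4, 7, 1, 3, 6) via Δ²R.

|D(w)|=28, |Ess(w)|=6:

[(3, 9, 2), (4, 7, 1), (5, 4, 1), (7, 1, 0), (7, 3, 1), (7, 6, 3)]


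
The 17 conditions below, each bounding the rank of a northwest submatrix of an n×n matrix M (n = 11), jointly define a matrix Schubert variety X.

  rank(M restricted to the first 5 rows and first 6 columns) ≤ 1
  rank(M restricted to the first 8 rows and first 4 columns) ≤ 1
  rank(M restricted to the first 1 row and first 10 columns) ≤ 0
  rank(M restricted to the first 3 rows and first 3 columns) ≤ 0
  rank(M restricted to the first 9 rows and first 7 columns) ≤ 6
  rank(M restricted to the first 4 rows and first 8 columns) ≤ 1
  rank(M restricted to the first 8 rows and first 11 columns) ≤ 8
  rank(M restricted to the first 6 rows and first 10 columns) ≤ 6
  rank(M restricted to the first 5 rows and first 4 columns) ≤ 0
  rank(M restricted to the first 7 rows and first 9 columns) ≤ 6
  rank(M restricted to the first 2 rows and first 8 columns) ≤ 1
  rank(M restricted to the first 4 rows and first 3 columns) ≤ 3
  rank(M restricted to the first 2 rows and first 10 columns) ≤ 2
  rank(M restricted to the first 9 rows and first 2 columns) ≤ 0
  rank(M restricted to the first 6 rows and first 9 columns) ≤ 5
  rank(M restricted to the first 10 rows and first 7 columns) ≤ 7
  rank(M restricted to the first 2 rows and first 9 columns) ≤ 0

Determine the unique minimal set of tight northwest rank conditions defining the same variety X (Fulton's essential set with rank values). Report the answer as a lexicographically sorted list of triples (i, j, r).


The tightest implied rank at each (i,j), from the 17 conditions:

  i=1: 0 | 0 | 0 | 0 | 0 | 0 | 0 | 0 | 0 | 0 | 1
  i=2: 0 | 0 | 0 | 0 | 0 | 0 | 0 | 0 | 0 | 1 | 2
  i=3: 0 | 0 | 0 | 0 | 1 | 1 | 1 | 1 | 1 | 2 | 3
  i=4: 0 | 0 | 0 | 0 | 1 | 1 | 1 | 1 | 2 | 3 | 4
  i=5: 0 | 0 | 0 | 0 | 1 | 1 | 2 | 2 | 3 | 4 | 5
  i=6: 0 | 0 | 1 | 1 | 2 | 2 | 3 | 3 | 4 | 5 | 6
  i=7: 0 | 0 | 1 | 1 | 2 | 3 | 4 | 4 | 5 | 6 | 7
  i=8: 0 | 0 | 1 | 1 | 2 | 3 | 4 | 5 | 6 | 7 | 8
  i=9: 0 | 0 | 1 | 2 | 3 | 4 | 5 | 6 | 7 | 8 | 9
  i=10: 1 | 1 | 2 | 3 | 4 | 5 | 6 | 7 | 8 | 9 | 10
  i=11: 1 | 2 | 3 | 4 | 5 | 6 | 7 | 8 | 9 | 10 | 11

hence w(1..11) = (11, 10, 5, 9, 7, 3, 6, 8, 4, 1, 2).

Fulton essential set (7 of the 45 Rothe cells):

[(1, 10, 0), (2, 9, 0), (4, 8, 1), (5, 4, 0), (5, 6, 1), (8, 4, 1), (9, 2, 0)]


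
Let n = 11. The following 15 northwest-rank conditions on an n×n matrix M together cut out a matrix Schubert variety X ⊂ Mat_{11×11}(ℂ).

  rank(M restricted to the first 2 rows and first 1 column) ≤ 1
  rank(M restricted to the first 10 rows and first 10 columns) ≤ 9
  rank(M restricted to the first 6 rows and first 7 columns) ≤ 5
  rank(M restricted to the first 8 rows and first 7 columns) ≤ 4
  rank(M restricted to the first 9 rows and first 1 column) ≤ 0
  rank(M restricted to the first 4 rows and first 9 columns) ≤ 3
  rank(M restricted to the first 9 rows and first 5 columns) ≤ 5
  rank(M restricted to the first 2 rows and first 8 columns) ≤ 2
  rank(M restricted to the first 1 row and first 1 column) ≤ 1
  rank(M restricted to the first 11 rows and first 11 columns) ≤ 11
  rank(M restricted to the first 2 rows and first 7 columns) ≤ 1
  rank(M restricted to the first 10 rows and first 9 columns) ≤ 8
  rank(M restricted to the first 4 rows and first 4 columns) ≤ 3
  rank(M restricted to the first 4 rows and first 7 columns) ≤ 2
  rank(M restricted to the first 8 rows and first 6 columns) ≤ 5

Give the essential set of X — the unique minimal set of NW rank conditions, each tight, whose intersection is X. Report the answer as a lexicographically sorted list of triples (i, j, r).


The tightest implied rank at each (i,j), from the 15 conditions:

  0  1  1  1  1  1  1  1  1  1  1
  0  1  1  1  1  1  1  2  2  2  2
  0  1  2  2  2  2  2  3  3  3  3
  0  1  2  2  2  2  2  3  3  4  4
  0  1  2  3  3  3  3  4  4  5  5
  0  1  2  3  4  4  4  5  5  6  6
  0  1  2  3  4  4  4  5  6  7  7
  0  1  2  3  4  4  4  5  6  7  8
  0  1  2  3  4  5  5  6  7  8  9
  1  2  3  4  5  6  6  7  8  9  10
  1  2  3  4  5  6  7  8  9  10  11

second differences of R give the permutation w = (2, 8, 3, 10, 4, 5, 9, 11, 6, 1, 7).

ℓ(w)=23; the 5 essential cells (i,j,r):

[(2, 7, 1), (4, 7, 2), (4, 9, 3), (8, 7, 4), (9, 1, 0)]


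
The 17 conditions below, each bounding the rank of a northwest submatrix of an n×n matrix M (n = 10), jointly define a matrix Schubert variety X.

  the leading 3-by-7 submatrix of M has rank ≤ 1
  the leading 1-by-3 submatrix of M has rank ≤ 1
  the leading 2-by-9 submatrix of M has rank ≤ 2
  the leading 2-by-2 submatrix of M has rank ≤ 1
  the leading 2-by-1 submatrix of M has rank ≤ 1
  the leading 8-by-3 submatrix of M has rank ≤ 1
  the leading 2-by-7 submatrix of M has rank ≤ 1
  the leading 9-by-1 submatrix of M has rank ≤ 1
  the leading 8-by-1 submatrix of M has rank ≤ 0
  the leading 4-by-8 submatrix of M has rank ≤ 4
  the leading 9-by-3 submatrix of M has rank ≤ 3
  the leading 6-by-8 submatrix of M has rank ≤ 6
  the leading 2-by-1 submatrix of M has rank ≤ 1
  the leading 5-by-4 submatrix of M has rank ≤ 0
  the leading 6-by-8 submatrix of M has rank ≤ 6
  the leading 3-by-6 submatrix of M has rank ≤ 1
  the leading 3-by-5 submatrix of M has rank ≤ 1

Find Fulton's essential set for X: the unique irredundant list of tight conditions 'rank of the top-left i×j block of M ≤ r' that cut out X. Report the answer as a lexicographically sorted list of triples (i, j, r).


Computing R[i][j] = min implied NW-rank bound (n=10, 17 conditions):

  R[1]: 0 0 0 0 1 1 1 1 1 1
  R[2]: 0 0 0 0 1 1 1 2 2 2
  R[3]: 0 0 0 0 1 1 1 2 3 3
  R[4]: 0 0 0 0 1 2 2 3 4 4
  R[5]: 0 0 0 0 1 2 3 4 5 5
  R[6]: 0 1 1 1 2 3 4 5 6 6
  R[7]: 0 1 1 2 3 4 5 6 7 7
  R[8]: 0 1 1 2 3 4 5 6 7 8
  R[9]: 1 2 2 3 4 5 6 7 8 9
  R[10]: 1 2 3 4 5 6 7 8 9 10

reading off 1-entries of Δ²R: w = (5, 8, 9, 6, 7, 2, 4, 10, 1, 3).

Rothe diagram D(w) (29 cells), 4 SE-corners (essential conditions):

[(3, 7, 1), (5, 4, 0), (8, 1, 0), (8, 3, 1)]


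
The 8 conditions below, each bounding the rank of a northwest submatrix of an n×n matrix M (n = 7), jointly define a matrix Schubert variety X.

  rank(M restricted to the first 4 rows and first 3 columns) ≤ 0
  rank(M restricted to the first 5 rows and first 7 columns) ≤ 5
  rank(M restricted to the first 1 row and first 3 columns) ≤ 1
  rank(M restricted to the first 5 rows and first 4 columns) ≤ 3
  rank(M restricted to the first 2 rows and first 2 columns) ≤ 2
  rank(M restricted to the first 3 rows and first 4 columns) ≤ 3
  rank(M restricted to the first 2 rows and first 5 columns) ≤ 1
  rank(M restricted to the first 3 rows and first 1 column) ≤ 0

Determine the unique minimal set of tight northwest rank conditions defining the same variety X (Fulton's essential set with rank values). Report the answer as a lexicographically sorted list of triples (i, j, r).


Computing R[i][j] = min implied NW-rank bound (n=7, 8 conditions):

  R[1]: 0, 0, 0, 1, 1, 1, 1
  R[2]: 0, 0, 0, 1, 1, 2, 2
  R[3]: 0, 0, 0, 1, 2, 3, 3
  R[4]: 0, 0, 0, 1, 2, 3, 4
  R[5]: 1, 1, 1, 2, 3, 4, 5
  R[6]: 1, 2, 2, 3, 4, 5, 6
  R[7]: 1, 2, 3, 4, 5, 6, 7

reading off 1-entries of Δ²R: w = (4, 6, 5, 7, 1, 2, 3).

2 SE-corners of the 13-cell Rothe diagram give Ess(w):

[(2, 5, 1), (4, 3, 0)]


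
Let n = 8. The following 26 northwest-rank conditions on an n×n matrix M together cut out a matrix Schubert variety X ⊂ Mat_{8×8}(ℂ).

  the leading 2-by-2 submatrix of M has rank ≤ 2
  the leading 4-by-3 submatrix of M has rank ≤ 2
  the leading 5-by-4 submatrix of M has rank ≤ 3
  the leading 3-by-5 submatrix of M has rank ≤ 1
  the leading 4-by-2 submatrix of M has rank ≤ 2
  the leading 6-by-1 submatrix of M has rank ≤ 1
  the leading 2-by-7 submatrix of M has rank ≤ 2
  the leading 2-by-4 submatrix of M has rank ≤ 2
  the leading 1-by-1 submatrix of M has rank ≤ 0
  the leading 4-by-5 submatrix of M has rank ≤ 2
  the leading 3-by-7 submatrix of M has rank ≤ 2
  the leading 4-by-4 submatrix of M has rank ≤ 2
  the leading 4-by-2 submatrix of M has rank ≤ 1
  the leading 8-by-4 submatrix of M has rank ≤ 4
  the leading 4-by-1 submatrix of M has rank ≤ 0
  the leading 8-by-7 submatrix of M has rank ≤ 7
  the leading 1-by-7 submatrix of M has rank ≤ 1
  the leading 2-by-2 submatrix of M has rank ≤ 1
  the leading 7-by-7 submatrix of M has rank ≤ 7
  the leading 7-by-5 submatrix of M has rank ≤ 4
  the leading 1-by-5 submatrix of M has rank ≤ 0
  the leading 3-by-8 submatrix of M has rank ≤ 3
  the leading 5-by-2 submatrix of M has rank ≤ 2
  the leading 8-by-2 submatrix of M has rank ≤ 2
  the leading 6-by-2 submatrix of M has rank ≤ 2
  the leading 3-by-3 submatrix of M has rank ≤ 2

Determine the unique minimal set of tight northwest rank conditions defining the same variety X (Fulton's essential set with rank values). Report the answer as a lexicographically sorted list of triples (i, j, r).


Recovering R(i,j) via the rank-extension bound from the 26 conditions:

  i=1: 0 | 0 | 0 | 0 | 0 | 1 | 1 | 1
  i=2: 0 | 1 | 1 | 1 | 1 | 2 | 2 | 2
  i=3: 0 | 1 | 1 | 1 | 1 | 2 | 2 | 3
  i=4: 0 | 1 | 2 | 2 | 2 | 3 | 3 | 4
  i=5: 1 | 2 | 3 | 3 | 3 | 4 | 4 | 5
  i=6: 1 | 2 | 3 | 4 | 4 | 5 | 5 | 6
  i=7: 1 | 2 | 3 | 4 | 4 | 5 | 6 | 7
  i=8: 1 | 2 | 3 | 4 | 5 | 6 | 7 | 8

second differences of R give the permutation w = (6, 2, 8, 3, 1, 4, 7, 5).

Rothe diagram D(w) (13 cells), 5 SE-corners (essential conditions):

[(1, 5, 0), (3, 5, 1), (3, 7, 2), (4, 1, 0), (7, 5, 4)]


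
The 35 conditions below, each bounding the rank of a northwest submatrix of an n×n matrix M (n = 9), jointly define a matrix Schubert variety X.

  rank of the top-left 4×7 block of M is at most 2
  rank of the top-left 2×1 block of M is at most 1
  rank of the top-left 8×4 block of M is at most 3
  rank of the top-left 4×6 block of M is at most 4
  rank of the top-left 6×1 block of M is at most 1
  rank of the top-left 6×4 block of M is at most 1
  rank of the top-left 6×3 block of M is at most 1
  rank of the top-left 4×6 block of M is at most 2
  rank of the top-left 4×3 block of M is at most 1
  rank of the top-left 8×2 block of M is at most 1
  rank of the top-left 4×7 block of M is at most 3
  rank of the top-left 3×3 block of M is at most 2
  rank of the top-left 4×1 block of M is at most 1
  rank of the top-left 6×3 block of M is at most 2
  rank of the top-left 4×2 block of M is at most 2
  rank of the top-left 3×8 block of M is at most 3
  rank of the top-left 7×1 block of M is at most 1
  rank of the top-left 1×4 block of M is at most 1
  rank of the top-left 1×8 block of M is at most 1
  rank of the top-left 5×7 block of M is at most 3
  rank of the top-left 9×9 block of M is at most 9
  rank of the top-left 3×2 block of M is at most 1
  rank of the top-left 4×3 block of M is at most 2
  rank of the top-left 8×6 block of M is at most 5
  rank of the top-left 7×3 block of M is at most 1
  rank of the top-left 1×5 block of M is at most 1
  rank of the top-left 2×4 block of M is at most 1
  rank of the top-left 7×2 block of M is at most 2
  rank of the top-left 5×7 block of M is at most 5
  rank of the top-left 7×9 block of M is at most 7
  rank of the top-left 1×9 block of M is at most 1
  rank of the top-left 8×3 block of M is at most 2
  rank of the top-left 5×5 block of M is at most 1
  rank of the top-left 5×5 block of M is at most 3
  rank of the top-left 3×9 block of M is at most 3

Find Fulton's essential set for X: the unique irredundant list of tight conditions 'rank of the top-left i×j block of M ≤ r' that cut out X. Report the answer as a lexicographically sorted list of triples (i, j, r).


Rank table r_w(9×9) implied by the 35 constraints:

  1 1 1 1 1 1 1 1 1
  1 1 1 1 1 2 2 2 2
  1 1 1 1 1 2 2 3 3
  1 1 1 1 1 2 2 3 4
  1 1 1 1 1 2 3 4 5
  1 1 1 1 2 3 4 5 6
  1 1 1 2 3 4 5 6 7
  1 1 2 3 4 5 6 7 8
  1 2 3 4 5 6 7 8 9

so w = (1, 6, 8, 9, 7, 5, 4, 3, 2).

Rothe diagram D(w) (24 cells), 5 SE-corners (essential conditions):

[(4, 7, 2), (5, 5, 1), (6, 4, 1), (7, 3, 1), (8, 2, 1)]


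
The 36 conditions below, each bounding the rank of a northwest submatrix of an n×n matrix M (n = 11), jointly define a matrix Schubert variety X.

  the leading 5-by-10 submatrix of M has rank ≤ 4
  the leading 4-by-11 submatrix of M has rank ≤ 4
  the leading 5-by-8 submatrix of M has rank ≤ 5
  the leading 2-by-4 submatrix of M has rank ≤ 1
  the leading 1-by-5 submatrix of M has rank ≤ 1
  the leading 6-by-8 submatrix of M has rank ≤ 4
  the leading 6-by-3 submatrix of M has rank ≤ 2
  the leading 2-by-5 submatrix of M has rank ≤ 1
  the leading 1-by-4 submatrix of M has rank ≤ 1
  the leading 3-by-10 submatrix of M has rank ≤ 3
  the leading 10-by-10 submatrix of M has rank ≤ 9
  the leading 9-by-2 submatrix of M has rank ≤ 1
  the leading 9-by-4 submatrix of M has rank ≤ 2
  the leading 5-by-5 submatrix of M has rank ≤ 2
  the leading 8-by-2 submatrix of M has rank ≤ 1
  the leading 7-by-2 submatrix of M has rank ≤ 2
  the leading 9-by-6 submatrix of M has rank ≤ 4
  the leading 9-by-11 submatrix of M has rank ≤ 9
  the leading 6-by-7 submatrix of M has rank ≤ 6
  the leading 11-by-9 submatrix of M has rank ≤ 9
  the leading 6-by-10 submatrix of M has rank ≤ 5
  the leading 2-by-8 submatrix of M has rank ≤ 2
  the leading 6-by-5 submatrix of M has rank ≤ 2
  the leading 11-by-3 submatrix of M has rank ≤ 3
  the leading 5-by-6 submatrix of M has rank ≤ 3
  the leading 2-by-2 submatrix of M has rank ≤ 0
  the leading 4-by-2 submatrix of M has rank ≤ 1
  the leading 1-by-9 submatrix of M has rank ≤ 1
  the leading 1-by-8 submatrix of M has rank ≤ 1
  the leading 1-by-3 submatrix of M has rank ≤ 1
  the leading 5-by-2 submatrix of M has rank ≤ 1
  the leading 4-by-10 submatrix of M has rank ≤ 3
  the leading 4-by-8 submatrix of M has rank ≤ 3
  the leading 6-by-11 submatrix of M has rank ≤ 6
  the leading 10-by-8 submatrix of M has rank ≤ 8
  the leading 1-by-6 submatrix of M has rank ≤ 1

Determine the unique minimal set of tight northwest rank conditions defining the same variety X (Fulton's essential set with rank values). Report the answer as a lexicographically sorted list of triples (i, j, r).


Computing R[i][j] = min implied NW-rank bound (n=11, 36 conditions):

  i=1: 0, 0, 1, 1, 1, 1, 1, 1, 1, 1, 1
  i=2: 0, 0, 1, 1, 1, 2, 2, 2, 2, 2, 2
  i=3: 1, 1, 2, 2, 2, 3, 3, 3, 3, 3, 3
  i=4: 1, 1, 2, 2, 2, 3, 3, 3, 3, 3, 4
  i=5: 1, 1, 2, 2, 2, 3, 4, 4, 4, 4, 5
  i=6: 1, 1, 2, 2, 2, 3, 4, 4, 5, 5, 6
  i=7: 1, 1, 2, 2, 3, 4, 5, 5, 6, 6, 7
  i=8: 1, 1, 2, 2, 3, 4, 5, 6, 7, 7, 8
  i=9: 1, 1, 2, 2, 3, 4, 5, 6, 7, 8, 9
  i=10: 1, 2, 3, 3, 4, 5, 6, 7, 8, 9, 10
  i=11: 1, 2, 3, 4, 5, 6, 7, 8, 9, 10, 11

hence w(1..11) = (3, 6, 1, 11, 7, 9, 5, 8, 10, 2, 4).

|D(w)|=26, |Ess(w)|=7:

[(2, 2, 0), (2, 5, 1), (4, 10, 3), (6, 5, 2), (6, 8, 4), (9, 2, 1), (9, 4, 2)]


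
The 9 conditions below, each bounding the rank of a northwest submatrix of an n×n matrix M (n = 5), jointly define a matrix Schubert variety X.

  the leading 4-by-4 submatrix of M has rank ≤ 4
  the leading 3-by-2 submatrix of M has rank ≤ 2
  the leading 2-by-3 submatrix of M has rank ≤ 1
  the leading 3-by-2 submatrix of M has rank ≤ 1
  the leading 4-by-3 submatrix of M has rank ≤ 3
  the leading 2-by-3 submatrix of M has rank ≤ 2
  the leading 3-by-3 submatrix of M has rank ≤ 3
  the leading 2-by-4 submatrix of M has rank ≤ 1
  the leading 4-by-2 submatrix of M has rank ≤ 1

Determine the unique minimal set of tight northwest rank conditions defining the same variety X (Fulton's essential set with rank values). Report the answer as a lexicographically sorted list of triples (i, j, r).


The tightest implied rank at each (i,j), from the 9 conditions:

  row 1: 1 | 1 | 1 | 1 | 1
  row 2: 1 | 1 | 1 | 1 | 2
  row 3: 1 | 1 | 2 | 2 | 3
  row 4: 1 | 1 | 2 | 3 | 4
  row 5: 1 | 2 | 3 | 4 | 5

the unique w with this rank table is (1, 5, 3, 4, 2).

2 SE-corners of the 5-cell Rothe diagram give Ess(w):

[(2, 4, 1), (4, 2, 1)]


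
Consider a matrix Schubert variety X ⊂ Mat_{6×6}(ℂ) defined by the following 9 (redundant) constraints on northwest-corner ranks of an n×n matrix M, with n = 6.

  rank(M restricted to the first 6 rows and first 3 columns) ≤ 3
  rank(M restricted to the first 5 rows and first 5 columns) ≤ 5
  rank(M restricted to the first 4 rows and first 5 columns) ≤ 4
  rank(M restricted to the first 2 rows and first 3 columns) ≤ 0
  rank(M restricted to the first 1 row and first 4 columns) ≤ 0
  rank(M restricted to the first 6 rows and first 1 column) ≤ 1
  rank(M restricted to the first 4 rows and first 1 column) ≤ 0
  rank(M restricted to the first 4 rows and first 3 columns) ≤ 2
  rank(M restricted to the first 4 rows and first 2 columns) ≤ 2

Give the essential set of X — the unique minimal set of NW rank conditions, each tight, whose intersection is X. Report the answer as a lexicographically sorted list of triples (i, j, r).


The tightest implied rank at each (i,j), from the 9 conditions:

  0, 0, 0, 0, 1, 1
  0, 0, 0, 1, 2, 2
  0, 1, 1, 2, 3, 3
  0, 1, 2, 3, 4, 4
  1, 2, 3, 4, 5, 5
  1, 2, 3, 4, 5, 6

the unique w with this rank table is (5, 4, 2, 3, 1, 6).

|D(w)|=9, |Ess(w)|=3:

[(1, 4, 0), (2, 3, 0), (4, 1, 0)]


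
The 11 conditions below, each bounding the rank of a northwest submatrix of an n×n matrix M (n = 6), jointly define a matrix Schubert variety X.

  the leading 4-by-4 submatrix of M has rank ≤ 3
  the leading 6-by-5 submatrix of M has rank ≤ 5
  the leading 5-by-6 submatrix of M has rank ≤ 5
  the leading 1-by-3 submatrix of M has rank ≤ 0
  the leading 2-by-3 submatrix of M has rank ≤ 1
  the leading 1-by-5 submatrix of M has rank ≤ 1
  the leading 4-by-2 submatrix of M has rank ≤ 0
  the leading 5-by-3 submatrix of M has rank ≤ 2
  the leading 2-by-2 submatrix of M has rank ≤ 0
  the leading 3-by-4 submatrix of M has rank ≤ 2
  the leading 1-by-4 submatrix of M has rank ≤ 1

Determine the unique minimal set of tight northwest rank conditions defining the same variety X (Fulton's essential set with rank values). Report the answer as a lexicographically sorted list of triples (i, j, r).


Recovering R(i,j) via the rank-extension bound from the 11 conditions:

  R[1]: 0  0  0  1  1  1
  R[2]: 0  0  1  2  2  2
  R[3]: 0  0  1  2  3  3
  R[4]: 0  0  1  2  3  4
  R[5]: 1  1  2  3  4  5
  R[6]: 1  2  3  4  5  6

second differences of R give the permutation w = (4, 3, 5, 6, 1, 2).

D(w) has 9 cells with 2 SE-corners; essential set:

[(1, 3, 0), (4, 2, 0)]


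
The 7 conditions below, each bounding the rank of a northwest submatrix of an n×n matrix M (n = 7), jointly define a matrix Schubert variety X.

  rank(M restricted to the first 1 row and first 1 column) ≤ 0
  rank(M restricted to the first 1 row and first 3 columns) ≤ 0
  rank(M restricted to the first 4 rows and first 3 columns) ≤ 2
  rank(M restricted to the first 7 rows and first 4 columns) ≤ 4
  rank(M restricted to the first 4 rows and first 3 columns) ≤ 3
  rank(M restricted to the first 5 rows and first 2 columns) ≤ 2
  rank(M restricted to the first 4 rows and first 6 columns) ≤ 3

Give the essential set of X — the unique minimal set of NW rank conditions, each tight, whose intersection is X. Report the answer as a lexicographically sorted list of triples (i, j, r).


Propagating the 7 rank bounds to every northwest block:

  0, 0, 0, 1, 1, 1, 1
  1, 1, 1, 2, 2, 2, 2
  1, 2, 2, 3, 3, 3, 3
  1, 2, 2, 3, 3, 3, 4
  1, 2, 3, 4, 4, 4, 5
  1, 2, 3, 4, 5, 5, 6
  1, 2, 3, 4, 5, 6, 7

the unique w with this rank table is (4, 1, 2, 7, 3, 5, 6).

ℓ(w)=6; the 3 essential cells (i,j,r):

[(1, 3, 0), (4, 3, 2), (4, 6, 3)]


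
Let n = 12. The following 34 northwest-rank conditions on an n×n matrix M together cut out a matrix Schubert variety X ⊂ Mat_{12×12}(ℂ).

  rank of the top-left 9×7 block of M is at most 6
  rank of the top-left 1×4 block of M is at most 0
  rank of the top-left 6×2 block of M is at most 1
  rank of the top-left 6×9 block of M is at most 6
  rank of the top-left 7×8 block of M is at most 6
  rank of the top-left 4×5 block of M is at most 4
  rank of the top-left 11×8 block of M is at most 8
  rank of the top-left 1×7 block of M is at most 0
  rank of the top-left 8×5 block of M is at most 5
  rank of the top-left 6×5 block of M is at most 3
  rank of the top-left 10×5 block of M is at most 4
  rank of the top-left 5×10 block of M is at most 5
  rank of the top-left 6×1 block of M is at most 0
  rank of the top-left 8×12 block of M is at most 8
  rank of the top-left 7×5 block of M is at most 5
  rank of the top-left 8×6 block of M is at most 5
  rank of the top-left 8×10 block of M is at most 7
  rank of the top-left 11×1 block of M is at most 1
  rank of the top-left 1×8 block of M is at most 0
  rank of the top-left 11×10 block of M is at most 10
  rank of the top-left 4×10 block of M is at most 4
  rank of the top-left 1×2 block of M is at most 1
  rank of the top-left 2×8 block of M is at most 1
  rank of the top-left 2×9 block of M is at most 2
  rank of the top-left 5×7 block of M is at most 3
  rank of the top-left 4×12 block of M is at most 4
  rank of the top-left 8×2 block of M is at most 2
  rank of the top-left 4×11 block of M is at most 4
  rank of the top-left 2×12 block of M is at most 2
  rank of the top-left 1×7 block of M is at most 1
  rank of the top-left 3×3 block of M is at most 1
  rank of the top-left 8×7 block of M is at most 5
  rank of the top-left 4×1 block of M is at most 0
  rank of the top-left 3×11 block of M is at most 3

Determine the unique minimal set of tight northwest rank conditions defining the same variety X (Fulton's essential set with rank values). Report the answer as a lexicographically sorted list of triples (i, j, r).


Propagating the 34 rank bounds to every northwest block:

  row 1: 0, 0, 0, 0, 0, 0, 0, 0, 1, 1, 1, 1
  row 2: 0, 1, 1, 1, 1, 1, 1, 1, 2, 2, 2, 2
  row 3: 0, 1, 1, 2, 2, 2, 2, 2, 3, 3, 3, 3
  row 4: 0, 1, 2, 3, 3, 3, 3, 3, 4, 4, 4, 4
  row 5: 0, 1, 2, 3, 3, 3, 3, 4, 5, 5, 5, 5
  row 6: 0, 1, 2, 3, 3, 4, 4, 5, 6, 6, 6, 6
  row 7: 1, 2, 3, 4, 4, 5, 5, 6, 7, 7, 7, 7
  row 8: 1, 2, 3, 4, 4, 5, 5, 6, 7, 7, 8, 8
  row 9: 1, 2, 3, 4, 4, 5, 6, 7, 8, 8, 9, 9
  row 10: 1, 2, 3, 4, 4, 5, 6, 7, 8, 9, 10, 10
  row 11: 1, 2, 3, 4, 5, 6, 7, 8, 9, 10, 11, 11
  row 12: 1, 2, 3, 4, 5, 6, 7, 8, 9, 10, 11, 12

so w = (9, 2, 4, 3, 8, 6, 1, 11, 7, 10, 5, 12).

Fulton essential set (8 of the 23 Rothe cells):

[(1, 8, 0), (3, 3, 1), (5, 7, 3), (6, 1, 0), (6, 5, 3), (8, 7, 5), (8, 10, 7), (10, 5, 4)]


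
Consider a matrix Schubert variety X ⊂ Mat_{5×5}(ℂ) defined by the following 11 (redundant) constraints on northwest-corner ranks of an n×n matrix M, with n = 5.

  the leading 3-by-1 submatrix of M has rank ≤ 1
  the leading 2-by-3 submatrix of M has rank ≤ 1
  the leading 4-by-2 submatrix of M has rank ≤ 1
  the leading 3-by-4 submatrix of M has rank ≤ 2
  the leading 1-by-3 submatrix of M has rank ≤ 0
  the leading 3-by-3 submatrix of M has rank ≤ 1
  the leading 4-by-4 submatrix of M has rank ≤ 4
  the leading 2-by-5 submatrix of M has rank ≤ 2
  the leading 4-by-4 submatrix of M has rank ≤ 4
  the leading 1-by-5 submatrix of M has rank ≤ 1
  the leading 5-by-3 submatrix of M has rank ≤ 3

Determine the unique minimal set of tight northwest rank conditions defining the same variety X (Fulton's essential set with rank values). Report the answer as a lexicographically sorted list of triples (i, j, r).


Reconstructing r_w from the 11 given conditions:

  R[1]: 0 0 0 1 1
  R[2]: 1 1 1 2 2
  R[3]: 1 1 1 2 3
  R[4]: 1 1 2 3 4
  R[5]: 1 2 3 4 5

hence w(1..5) = (4, 1, 5, 3, 2).

D(w) has 6 cells with 3 SE-corners; essential set:

[(1, 3, 0), (3, 3, 1), (4, 2, 1)]


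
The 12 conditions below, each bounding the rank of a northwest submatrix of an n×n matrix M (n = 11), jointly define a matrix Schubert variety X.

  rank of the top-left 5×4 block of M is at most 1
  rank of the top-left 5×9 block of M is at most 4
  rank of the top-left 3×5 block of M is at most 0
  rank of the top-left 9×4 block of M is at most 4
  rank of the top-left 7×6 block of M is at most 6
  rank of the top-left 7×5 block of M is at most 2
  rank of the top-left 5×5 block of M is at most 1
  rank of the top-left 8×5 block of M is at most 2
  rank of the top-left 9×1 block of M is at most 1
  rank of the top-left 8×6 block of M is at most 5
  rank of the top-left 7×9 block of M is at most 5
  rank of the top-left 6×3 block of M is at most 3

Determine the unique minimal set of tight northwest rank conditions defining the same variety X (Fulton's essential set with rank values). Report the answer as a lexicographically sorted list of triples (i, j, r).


Rank table r_w(11×11) implied by the 12 constraints:

  row 1: 0 0 0 0 0 1 1 1 1 1 1
  row 2: 0 0 0 0 0 1 2 2 2 2 2
  row 3: 0 0 0 0 0 1 2 3 3 3 3
  row 4: 1 1 1 1 1 2 3 4 4 4 4
  row 5: 1 1 1 1 1 2 3 4 4 5 5
  row 6: 1 2 2 2 2 3 4 5 5 6 6
  row 7: 1 2 2 2 2 3 4 5 5 6 7
  row 8: 1 2 2 2 2 3 4 5 6 7 8
  row 9: 1 2 3 3 3 4 5 6 7 8 9
  row 10: 1 2 3 4 4 5 6 7 8 9 10
  row 11: 1 2 3 4 5 6 7 8 9 10 11

giving w = (6, 7, 8, 1, 10, 2, 11, 9, 3, 4, 5) via Δ²R.

Rothe diagram D(w) (27 cells), 5 SE-corners (essential conditions):

[(3, 5, 0), (5, 5, 1), (5, 9, 4), (7, 9, 5), (8, 5, 2)]


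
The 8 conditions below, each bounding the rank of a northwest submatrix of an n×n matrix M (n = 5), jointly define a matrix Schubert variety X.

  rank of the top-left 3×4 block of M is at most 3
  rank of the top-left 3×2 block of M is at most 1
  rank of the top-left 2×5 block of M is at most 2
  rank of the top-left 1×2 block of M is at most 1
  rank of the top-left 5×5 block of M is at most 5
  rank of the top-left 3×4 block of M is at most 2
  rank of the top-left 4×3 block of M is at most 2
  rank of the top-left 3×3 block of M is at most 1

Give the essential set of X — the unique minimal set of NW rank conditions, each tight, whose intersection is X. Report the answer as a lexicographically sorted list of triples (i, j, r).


The tightest implied rank at each (i,j), from the 8 conditions:

  1  1  1  1  1
  1  1  1  2  2
  1  1  1  2  3
  1  2  2  3  4
  1  2  3  4  5

giving w = (1, 4, 5, 2, 3) via Δ²R.

|D(w)|=4, |Ess(w)|=1:

[(3, 3, 1)]


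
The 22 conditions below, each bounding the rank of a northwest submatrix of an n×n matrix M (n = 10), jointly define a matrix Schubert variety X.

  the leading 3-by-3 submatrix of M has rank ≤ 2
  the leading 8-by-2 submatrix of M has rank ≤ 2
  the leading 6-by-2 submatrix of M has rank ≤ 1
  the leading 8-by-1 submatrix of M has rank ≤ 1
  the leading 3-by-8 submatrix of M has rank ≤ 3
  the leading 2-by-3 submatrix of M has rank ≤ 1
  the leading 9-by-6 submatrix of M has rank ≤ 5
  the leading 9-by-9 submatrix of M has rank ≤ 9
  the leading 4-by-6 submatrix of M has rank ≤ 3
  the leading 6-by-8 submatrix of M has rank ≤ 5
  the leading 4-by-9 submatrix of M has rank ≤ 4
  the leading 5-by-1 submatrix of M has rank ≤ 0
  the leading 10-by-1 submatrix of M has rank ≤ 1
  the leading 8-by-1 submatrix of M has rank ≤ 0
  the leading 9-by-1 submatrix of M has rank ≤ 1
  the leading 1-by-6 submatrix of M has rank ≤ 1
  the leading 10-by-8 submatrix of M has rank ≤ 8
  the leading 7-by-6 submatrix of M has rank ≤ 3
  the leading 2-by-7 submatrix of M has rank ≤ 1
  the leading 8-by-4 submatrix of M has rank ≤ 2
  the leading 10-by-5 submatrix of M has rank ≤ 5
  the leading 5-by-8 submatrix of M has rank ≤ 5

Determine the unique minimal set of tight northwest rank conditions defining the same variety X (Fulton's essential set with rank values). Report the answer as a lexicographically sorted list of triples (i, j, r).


Propagating the 22 rank bounds to every northwest block:

  0 | 1 | 1 | 1 | 1 | 1 | 1 | 1 | 1 | 1
  0 | 1 | 1 | 1 | 1 | 1 | 1 | 2 | 2 | 2
  0 | 1 | 2 | 2 | 2 | 2 | 2 | 3 | 3 | 3
  0 | 1 | 2 | 2 | 3 | 3 | 3 | 4 | 4 | 4
  0 | 1 | 2 | 2 | 3 | 3 | 4 | 5 | 5 | 5
  0 | 1 | 2 | 2 | 3 | 3 | 4 | 5 | 6 | 6
  0 | 1 | 2 | 2 | 3 | 3 | 4 | 5 | 6 | 7
  0 | 1 | 2 | 2 | 3 | 4 | 5 | 6 | 7 | 8
  1 | 2 | 3 | 3 | 4 | 5 | 6 | 7 | 8 | 9
  1 | 2 | 3 | 4 | 5 | 6 | 7 | 8 | 9 | 10

second differences of R give the permutation w = (2, 8, 3, 5, 7, 9, 10, 6, 1, 4).

Rothe diagram D(w) (21 cells), 4 SE-corners (essential conditions):

[(2, 7, 1), (7, 6, 3), (8, 1, 0), (8, 4, 2)]


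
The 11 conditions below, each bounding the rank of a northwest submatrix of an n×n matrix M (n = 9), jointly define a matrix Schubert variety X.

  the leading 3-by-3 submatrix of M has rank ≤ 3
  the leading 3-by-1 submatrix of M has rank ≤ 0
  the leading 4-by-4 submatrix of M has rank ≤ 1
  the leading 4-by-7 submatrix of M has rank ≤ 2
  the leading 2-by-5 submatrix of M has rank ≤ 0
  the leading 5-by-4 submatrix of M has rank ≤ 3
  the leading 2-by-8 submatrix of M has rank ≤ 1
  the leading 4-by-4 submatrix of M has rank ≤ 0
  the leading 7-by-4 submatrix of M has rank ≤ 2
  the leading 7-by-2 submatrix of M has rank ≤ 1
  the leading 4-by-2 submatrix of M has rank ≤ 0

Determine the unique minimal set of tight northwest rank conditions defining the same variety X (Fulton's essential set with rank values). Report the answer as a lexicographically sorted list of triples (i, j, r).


Reconstructing r_w from the 11 given conditions:

  0 0 0 0 0 1 1 1 1
  0 0 0 0 0 1 1 1 2
  0 0 0 0 1 2 2 2 3
  0 0 0 0 1 2 2 3 4
  1 1 1 1 2 3 3 4 5
  1 1 2 2 3 4 4 5 6
  1 1 2 2 3 4 5 6 7
  1 2 3 3 4 5 6 7 8
  1 2 3 4 5 6 7 8 9

so w = (6, 9, 5, 8, 1, 3, 7, 2, 4).

|D(w)|=24, |Ess(w)|=6:

[(2, 5, 0), (2, 8, 1), (4, 4, 0), (4, 7, 2), (7, 2, 1), (7, 4, 2)]


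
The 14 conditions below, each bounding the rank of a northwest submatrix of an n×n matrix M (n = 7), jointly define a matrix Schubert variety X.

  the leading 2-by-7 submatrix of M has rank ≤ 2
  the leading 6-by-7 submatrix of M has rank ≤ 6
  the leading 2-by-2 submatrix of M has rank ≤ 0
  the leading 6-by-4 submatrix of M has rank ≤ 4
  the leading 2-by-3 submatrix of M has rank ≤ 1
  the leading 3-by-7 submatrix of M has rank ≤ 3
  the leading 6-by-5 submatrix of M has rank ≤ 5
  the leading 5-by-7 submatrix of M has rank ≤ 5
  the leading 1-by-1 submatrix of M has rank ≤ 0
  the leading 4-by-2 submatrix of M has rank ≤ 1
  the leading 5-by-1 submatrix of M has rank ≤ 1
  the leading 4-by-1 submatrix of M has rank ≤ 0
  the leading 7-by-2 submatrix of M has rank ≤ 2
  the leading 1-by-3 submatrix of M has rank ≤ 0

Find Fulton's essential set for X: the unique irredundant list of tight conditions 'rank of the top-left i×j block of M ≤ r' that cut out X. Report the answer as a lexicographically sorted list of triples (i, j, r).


Computing R[i][j] = min implied NW-rank bound (n=7, 14 conditions):

  row 1: 0  0  0  1  1  1  1
  row 2: 0  0  1  2  2  2  2
  row 3: 0  1  2  3  3  3  3
  row 4: 0  1  2  3  4  4  4
  row 5: 1  2  3  4  5  5  5
  row 6: 1  2  3  4  5  6  6
  row 7: 1  2  3  4  5  6  7

reading off 1-entries of Δ²R: w = (4, 3, 2, 5, 1, 6, 7).

|D(w)|=7, |Ess(w)|=3:

[(1, 3, 0), (2, 2, 0), (4, 1, 0)]


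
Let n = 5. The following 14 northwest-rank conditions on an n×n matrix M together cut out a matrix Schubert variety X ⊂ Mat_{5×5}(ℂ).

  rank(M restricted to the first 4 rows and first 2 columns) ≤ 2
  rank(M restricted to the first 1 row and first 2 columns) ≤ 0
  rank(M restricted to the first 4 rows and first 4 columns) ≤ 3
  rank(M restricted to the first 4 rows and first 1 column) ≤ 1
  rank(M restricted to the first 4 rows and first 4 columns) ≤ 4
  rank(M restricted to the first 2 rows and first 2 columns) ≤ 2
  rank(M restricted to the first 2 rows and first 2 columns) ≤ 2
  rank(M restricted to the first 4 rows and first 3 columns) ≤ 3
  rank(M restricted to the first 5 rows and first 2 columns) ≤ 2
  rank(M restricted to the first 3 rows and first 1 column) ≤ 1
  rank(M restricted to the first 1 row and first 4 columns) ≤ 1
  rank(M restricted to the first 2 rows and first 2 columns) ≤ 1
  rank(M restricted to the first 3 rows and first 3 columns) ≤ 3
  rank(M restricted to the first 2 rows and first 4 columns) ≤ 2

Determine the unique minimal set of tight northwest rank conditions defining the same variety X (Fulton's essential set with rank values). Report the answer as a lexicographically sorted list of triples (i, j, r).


The tightest implied rank at each (i,j), from the 14 conditions:

  row 1: 0 0 1 1 1
  row 2: 1 1 2 2 2
  row 3: 1 2 3 3 3
  row 4: 1 2 3 3 4
  row 5: 1 2 3 4 5

hence w(1..5) = (3, 1, 2, 5, 4).

|D(w)|=3, |Ess(w)|=2:

[(1, 2, 0), (4, 4, 3)]


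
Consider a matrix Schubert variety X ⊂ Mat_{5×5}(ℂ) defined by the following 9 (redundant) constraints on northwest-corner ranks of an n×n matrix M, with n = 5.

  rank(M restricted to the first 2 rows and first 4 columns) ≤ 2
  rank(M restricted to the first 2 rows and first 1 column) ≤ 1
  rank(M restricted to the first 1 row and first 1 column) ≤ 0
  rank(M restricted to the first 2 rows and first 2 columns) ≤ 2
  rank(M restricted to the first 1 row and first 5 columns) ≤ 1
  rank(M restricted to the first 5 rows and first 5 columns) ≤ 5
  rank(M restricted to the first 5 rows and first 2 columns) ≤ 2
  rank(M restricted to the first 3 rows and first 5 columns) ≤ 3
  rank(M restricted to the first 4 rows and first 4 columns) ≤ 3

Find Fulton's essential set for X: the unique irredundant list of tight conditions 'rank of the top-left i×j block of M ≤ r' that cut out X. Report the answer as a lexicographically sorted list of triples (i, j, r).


Computing R[i][j] = min implied NW-rank bound (n=5, 9 conditions):

  row 1: 0  1  1  1  1
  row 2: 1  2  2  2  2
  row 3: 1  2  3  3  3
  row 4: 1  2  3  3  4
  row 5: 1  2  3  4  5

so w = (2, 1, 3, 5, 4).

|D(w)|=2, |Ess(w)|=2:

[(1, 1, 0), (4, 4, 3)]


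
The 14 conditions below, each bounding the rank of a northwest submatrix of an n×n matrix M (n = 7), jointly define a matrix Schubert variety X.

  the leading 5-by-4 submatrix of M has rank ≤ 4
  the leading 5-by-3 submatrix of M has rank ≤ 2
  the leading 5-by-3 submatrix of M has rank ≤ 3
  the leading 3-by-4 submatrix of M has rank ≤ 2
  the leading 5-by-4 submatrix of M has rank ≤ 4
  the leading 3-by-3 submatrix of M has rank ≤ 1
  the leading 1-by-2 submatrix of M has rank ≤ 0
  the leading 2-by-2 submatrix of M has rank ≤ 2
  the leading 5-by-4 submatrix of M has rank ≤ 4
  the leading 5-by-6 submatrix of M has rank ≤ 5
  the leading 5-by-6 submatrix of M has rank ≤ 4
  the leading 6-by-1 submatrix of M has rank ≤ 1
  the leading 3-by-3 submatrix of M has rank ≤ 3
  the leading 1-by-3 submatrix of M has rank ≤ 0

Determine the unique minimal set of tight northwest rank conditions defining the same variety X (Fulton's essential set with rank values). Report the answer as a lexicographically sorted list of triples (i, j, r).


Rank table r_w(7×7) implied by the 14 constraints:

  row 1: 0, 0, 0, 1, 1, 1, 1
  row 2: 1, 1, 1, 2, 2, 2, 2
  row 3: 1, 1, 1, 2, 3, 3, 3
  row 4: 1, 2, 2, 3, 4, 4, 4
  row 5: 1, 2, 2, 3, 4, 4, 5
  row 6: 1, 2, 3, 4, 5, 5, 6
  row 7: 1, 2, 3, 4, 5, 6, 7

second differences of R give the permutation w = (4, 1, 5, 2, 7, 3, 6).

|D(w)|=7, |Ess(w)|=4:

[(1, 3, 0), (3, 3, 1), (5, 3, 2), (5, 6, 4)]


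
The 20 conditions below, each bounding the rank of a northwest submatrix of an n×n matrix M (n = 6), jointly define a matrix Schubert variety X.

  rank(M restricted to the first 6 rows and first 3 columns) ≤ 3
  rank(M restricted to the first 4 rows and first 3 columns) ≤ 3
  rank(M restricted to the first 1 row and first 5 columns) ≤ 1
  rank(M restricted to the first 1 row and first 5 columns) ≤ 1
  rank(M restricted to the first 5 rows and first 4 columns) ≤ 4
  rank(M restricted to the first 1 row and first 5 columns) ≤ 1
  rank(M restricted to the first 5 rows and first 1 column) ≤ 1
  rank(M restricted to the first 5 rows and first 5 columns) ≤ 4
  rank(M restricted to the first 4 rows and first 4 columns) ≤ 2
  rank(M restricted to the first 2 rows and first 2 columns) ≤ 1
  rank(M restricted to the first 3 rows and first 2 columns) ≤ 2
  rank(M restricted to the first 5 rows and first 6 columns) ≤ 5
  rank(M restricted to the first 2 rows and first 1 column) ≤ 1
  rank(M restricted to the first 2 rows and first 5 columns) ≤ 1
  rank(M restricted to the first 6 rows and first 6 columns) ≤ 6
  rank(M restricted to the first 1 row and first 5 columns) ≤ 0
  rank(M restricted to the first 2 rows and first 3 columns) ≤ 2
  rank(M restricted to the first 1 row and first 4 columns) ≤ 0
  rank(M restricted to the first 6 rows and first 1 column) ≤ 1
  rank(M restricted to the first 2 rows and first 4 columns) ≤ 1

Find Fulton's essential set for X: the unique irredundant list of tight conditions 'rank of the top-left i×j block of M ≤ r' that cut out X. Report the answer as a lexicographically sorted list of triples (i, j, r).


Computing R[i][j] = min implied NW-rank bound (n=6, 20 conditions):

  i=1: 0 | 0 | 0 | 0 | 0 | 1
  i=2: 1 | 1 | 1 | 1 | 1 | 2
  i=3: 1 | 2 | 2 | 2 | 2 | 3
  i=4: 1 | 2 | 2 | 2 | 3 | 4
  i=5: 1 | 2 | 3 | 3 | 4 | 5
  i=6: 1 | 2 | 3 | 4 | 5 | 6

hence w(1..6) = (6, 1, 2, 5, 3, 4).

|D(w)|=7, |Ess(w)|=2:

[(1, 5, 0), (4, 4, 2)]


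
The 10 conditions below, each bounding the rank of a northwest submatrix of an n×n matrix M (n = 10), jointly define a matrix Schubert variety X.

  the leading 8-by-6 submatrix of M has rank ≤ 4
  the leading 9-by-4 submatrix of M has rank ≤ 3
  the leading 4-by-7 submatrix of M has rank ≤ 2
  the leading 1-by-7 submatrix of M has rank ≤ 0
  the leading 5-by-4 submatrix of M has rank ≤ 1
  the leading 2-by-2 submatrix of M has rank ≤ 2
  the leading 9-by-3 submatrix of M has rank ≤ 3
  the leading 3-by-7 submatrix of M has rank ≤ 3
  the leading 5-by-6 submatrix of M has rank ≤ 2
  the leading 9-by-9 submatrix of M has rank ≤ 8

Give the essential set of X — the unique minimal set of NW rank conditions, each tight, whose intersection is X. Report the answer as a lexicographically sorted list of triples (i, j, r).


Propagating the 10 rank bounds to every northwest block:

  i=1: 0  0  0  0  0  0  0  1  1  1
  i=2: 1  1  1  1  1  1  1  2  2  2
  i=3: 1  1  1  1  2  2  2  3  3  3
  i=4: 1  1  1  1  2  2  2  3  4  4
  i=5: 1  1  1  1  2  2  3  4  5  5
  i=6: 1  2  2  2  3  3  4  5  6  6
  i=7: 1  2  3  3  4  4  5  6  7  7
  i=8: 1  2  3  3  4  4  5  6  7  8
  i=9: 1  2  3  3  4  5  6  7  8  9
  i=10: 1  2  3  4  5  6  7  8  9  10

second differences of R give the permutation w = (8, 1, 5, 9, 7, 2, 3, 10, 6, 4).

|D(w)|=22, |Ess(w)|=6:

[(1, 7, 0), (4, 7, 2), (5, 4, 1), (5, 6, 2), (8, 6, 4), (9, 4, 3)]
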